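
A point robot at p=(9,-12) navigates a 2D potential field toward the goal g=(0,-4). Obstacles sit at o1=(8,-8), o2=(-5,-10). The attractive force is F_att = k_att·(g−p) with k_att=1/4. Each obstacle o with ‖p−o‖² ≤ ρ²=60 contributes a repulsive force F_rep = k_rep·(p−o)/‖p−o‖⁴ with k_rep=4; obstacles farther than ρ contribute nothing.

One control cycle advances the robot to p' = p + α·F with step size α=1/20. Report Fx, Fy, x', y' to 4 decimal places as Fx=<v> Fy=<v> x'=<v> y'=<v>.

F_att = 1/4·(g−p) = 1/4·(-9,8) = (-2.2500,2.0000)
o1: d²=17 ≤ ρ²=60; F_rep = 4·(1,-4)/17² = (0.0138,-0.0554)
o2: d²=200 > ρ²=60 → inactive
F = F_att + ΣF_rep = (-2.2362,1.9446)
p' = p + 1/20·F = (8.8882,-11.9028)

Fx=-2.2362 Fy=1.9446 x'=8.8882 y'=-11.9028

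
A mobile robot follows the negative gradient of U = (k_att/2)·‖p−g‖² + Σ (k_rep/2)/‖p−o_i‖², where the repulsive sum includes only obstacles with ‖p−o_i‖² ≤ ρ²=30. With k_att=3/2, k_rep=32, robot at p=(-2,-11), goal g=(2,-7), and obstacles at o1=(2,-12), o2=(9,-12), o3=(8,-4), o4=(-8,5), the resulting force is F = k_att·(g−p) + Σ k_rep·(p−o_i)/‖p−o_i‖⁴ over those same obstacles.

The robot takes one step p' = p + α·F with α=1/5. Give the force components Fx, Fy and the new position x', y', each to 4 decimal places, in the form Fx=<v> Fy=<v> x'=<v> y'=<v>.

F_att = 3/2·(g−p) = 3/2·(4,4) = (6.0000,6.0000)
o1: d²=17 ≤ ρ²=30; F_rep = 32·(-4,1)/17² = (-0.4429,0.1107)
o2: d²=122 > ρ²=30 → inactive
o3: d²=149 > ρ²=30 → inactive
o4: d²=292 > ρ²=30 → inactive
F = F_att + ΣF_rep = (5.5571,6.1107)
p' = p + 1/5·F = (-0.8886,-9.7779)

Fx=5.5571 Fy=6.1107 x'=-0.8886 y'=-9.7779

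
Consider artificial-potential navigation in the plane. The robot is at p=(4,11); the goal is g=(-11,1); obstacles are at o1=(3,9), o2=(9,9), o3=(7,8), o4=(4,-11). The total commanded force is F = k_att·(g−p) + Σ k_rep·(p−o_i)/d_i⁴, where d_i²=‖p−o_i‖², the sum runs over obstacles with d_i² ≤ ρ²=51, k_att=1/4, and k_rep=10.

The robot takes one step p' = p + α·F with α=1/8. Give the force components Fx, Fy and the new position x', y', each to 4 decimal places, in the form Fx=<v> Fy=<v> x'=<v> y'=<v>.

Fx=-3.5020 Fy=-1.5836 x'=3.5622 y'=10.8020

F_att = 1/4·(g−p) = 1/4·(-15,-10) = (-3.7500,-2.5000)
o1: d²=5 ≤ ρ²=51; F_rep = 10·(1,2)/5² = (0.4000,0.8000)
o2: d²=29 ≤ ρ²=51; F_rep = 10·(-5,2)/29² = (-0.0595,0.0238)
o3: d²=18 ≤ ρ²=51; F_rep = 10·(-3,3)/18² = (-0.0926,0.0926)
o4: d²=484 > ρ²=51 → inactive
F = F_att + ΣF_rep = (-3.5020,-1.5836)
p' = p + 1/8·F = (3.5622,10.8020)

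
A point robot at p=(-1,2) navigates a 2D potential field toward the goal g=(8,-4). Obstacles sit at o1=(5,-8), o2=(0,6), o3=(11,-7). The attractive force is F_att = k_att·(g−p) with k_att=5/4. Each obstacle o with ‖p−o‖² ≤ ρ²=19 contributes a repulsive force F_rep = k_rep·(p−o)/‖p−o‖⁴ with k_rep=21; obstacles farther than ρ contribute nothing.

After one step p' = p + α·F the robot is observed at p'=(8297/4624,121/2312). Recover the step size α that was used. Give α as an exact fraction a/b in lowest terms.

F_att = 5/4·(g−p) = 5/4·(9,-6) = (11.2500,-7.5000)
o1: d²=136 > ρ²=19 → inactive
o2: d²=17 ≤ ρ²=19; F_rep = 21·(-1,-4)/17² = (-0.0727,-0.2907)
o3: d²=225 > ρ²=19 → inactive
F = F_att + ΣF_rep = (11.1773,-7.7907)
Δp = p'−p = (2.7943,-1.9477); α = Δx/Fx = (12921/4624) / (12921/1156) = 1/4
check: Δy/Fy = (-4503/2312) / (-4503/578) = 1/4 ✓

α = 1/4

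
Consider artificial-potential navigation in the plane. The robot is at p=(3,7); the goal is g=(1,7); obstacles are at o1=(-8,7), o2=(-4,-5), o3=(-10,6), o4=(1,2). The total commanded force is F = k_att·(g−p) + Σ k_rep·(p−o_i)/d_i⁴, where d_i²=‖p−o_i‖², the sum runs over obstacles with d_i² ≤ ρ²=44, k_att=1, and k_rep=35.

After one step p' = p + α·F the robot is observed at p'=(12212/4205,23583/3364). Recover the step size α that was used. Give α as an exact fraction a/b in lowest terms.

α = 1/20

F_att = 1·(g−p) = 1·(-2,0) = (-2.0000,0.0000)
o1: d²=121 > ρ²=44 → inactive
o2: d²=193 > ρ²=44 → inactive
o3: d²=170 > ρ²=44 → inactive
o4: d²=29 ≤ ρ²=44; F_rep = 35·(2,5)/29² = (0.0832,0.2081)
F = F_att + ΣF_rep = (-1.9168,0.2081)
Δp = p'−p = (-0.0958,0.0104); α = Δx/Fx = (-403/4205) / (-1612/841) = 1/20
check: Δy/Fy = (35/3364) / (175/841) = 1/20 ✓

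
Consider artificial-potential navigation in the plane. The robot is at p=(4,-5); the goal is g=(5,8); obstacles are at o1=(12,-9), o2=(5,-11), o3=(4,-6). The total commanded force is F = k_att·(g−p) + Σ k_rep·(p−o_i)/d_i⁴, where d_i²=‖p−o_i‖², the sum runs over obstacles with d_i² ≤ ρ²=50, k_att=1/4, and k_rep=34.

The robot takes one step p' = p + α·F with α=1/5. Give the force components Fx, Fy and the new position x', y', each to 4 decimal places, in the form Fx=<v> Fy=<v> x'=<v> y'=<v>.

F_att = 1/4·(g−p) = 1/4·(1,13) = (0.2500,3.2500)
o1: d²=80 > ρ²=50 → inactive
o2: d²=37 ≤ ρ²=50; F_rep = 34·(-1,6)/37² = (-0.0248,0.1490)
o3: d²=1 ≤ ρ²=50; F_rep = 34·(0,1)/1² = (0.0000,34.0000)
F = F_att + ΣF_rep = (0.2252,37.3990)
p' = p + 1/5·F = (4.0450,2.4798)

Fx=0.2252 Fy=37.3990 x'=4.0450 y'=2.4798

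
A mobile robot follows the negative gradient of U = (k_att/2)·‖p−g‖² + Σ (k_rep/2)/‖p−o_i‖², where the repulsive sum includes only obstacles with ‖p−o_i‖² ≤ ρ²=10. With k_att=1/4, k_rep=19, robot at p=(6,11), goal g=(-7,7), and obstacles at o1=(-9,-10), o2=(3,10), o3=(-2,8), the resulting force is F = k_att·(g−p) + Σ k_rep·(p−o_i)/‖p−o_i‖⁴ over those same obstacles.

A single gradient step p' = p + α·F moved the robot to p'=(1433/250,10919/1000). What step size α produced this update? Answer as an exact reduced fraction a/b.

F_att = 1/4·(g−p) = 1/4·(-13,-4) = (-3.2500,-1.0000)
o1: d²=666 > ρ²=10 → inactive
o2: d²=10 ≤ ρ²=10; F_rep = 19·(3,1)/10² = (0.5700,0.1900)
o3: d²=73 > ρ²=10 → inactive
F = F_att + ΣF_rep = (-2.6800,-0.8100)
Δp = p'−p = (-0.2680,-0.0810); α = Δx/Fx = (-67/250) / (-67/25) = 1/10
check: Δy/Fy = (-81/1000) / (-81/100) = 1/10 ✓

α = 1/10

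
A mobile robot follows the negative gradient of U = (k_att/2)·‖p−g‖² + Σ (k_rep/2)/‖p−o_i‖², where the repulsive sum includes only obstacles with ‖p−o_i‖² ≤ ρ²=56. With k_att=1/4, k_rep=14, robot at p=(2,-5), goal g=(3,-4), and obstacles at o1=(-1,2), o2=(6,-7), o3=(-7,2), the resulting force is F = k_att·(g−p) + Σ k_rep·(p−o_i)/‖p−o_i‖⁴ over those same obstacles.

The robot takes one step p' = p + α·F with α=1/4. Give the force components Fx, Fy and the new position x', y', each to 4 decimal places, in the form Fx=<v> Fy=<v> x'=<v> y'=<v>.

F_att = 1/4·(g−p) = 1/4·(1,1) = (0.2500,0.2500)
o1: d²=58 > ρ²=56 → inactive
o2: d²=20 ≤ ρ²=56; F_rep = 14·(-4,2)/20² = (-0.1400,0.0700)
o3: d²=130 > ρ²=56 → inactive
F = F_att + ΣF_rep = (0.1100,0.3200)
p' = p + 1/4·F = (2.0275,-4.9200)

Fx=0.1100 Fy=0.3200 x'=2.0275 y'=-4.9200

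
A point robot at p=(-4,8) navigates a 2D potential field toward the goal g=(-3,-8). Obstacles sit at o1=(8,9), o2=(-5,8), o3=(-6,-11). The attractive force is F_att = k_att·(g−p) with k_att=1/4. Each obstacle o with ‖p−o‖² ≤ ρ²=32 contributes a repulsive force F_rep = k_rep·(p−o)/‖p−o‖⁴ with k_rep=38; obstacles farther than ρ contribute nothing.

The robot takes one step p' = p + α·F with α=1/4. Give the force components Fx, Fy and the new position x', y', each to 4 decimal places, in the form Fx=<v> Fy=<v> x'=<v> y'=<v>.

Fx=38.2500 Fy=-4.0000 x'=5.5625 y'=7.0000

F_att = 1/4·(g−p) = 1/4·(1,-16) = (0.2500,-4.0000)
o1: d²=145 > ρ²=32 → inactive
o2: d²=1 ≤ ρ²=32; F_rep = 38·(1,0)/1² = (38.0000,0.0000)
o3: d²=365 > ρ²=32 → inactive
F = F_att + ΣF_rep = (38.2500,-4.0000)
p' = p + 1/4·F = (5.5625,7.0000)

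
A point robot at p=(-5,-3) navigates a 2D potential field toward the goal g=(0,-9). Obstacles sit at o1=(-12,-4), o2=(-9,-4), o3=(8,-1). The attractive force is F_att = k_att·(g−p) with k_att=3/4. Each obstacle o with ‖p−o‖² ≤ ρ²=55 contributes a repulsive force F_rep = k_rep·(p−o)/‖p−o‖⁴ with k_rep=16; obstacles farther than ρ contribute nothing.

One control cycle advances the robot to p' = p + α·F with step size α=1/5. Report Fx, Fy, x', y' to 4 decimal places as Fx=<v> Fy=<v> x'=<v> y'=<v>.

F_att = 3/4·(g−p) = 3/4·(5,-6) = (3.7500,-4.5000)
o1: d²=50 ≤ ρ²=55; F_rep = 16·(7,1)/50² = (0.0448,0.0064)
o2: d²=17 ≤ ρ²=55; F_rep = 16·(4,1)/17² = (0.2215,0.0554)
o3: d²=173 > ρ²=55 → inactive
F = F_att + ΣF_rep = (4.0163,-4.4382)
p' = p + 1/5·F = (-4.1967,-3.8876)

Fx=4.0163 Fy=-4.4382 x'=-4.1967 y'=-3.8876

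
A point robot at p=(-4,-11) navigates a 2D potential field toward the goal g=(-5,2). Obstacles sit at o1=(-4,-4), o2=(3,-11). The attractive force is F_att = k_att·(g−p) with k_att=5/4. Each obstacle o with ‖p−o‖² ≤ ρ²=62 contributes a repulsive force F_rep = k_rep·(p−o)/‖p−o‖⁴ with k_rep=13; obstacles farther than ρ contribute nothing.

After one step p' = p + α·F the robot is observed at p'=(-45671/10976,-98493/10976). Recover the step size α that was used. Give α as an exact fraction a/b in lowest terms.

α = 1/8

F_att = 5/4·(g−p) = 5/4·(-1,13) = (-1.2500,16.2500)
o1: d²=49 ≤ ρ²=62; F_rep = 13·(0,-7)/49² = (0.0000,-0.0379)
o2: d²=49 ≤ ρ²=62; F_rep = 13·(-7,0)/49² = (-0.0379,0.0000)
F = F_att + ΣF_rep = (-1.2879,16.2121)
Δp = p'−p = (-0.1610,2.0265); α = Δx/Fx = (-1767/10976) / (-1767/1372) = 1/8
check: Δy/Fy = (22243/10976) / (22243/1372) = 1/8 ✓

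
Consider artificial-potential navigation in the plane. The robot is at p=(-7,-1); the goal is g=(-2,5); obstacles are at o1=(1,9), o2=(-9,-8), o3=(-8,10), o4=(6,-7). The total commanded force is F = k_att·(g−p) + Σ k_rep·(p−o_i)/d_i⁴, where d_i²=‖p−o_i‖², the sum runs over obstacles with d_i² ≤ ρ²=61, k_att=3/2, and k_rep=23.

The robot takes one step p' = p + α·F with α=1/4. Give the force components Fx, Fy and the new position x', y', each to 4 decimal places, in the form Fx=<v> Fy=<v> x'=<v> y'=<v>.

Fx=7.5164 Fy=9.0573 x'=-5.1209 y'=1.2643

F_att = 3/2·(g−p) = 3/2·(5,6) = (7.5000,9.0000)
o1: d²=164 > ρ²=61 → inactive
o2: d²=53 ≤ ρ²=61; F_rep = 23·(2,7)/53² = (0.0164,0.0573)
o3: d²=122 > ρ²=61 → inactive
o4: d²=205 > ρ²=61 → inactive
F = F_att + ΣF_rep = (7.5164,9.0573)
p' = p + 1/4·F = (-5.1209,1.2643)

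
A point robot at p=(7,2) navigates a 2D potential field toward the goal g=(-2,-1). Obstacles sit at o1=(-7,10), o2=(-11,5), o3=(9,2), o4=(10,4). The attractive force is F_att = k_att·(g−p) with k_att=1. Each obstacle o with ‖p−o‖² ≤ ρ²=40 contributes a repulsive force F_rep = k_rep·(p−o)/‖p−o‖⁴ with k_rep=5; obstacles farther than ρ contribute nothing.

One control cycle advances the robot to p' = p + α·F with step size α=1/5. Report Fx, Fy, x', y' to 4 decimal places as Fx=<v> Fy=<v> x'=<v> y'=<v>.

F_att = 1·(g−p) = 1·(-9,-3) = (-9.0000,-3.0000)
o1: d²=260 > ρ²=40 → inactive
o2: d²=333 > ρ²=40 → inactive
o3: d²=4 ≤ ρ²=40; F_rep = 5·(-2,0)/4² = (-0.6250,0.0000)
o4: d²=13 ≤ ρ²=40; F_rep = 5·(-3,-2)/13² = (-0.0888,-0.0592)
F = F_att + ΣF_rep = (-9.7138,-3.0592)
p' = p + 1/5·F = (5.0572,1.3882)

Fx=-9.7138 Fy=-3.0592 x'=5.0572 y'=1.3882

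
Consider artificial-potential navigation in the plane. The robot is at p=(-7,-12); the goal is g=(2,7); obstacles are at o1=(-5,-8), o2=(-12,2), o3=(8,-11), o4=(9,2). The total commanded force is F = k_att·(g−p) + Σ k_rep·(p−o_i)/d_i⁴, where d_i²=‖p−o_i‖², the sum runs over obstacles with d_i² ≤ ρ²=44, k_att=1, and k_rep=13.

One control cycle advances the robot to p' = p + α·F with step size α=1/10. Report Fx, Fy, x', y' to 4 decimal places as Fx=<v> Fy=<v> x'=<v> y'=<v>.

F_att = 1·(g−p) = 1·(9,19) = (9.0000,19.0000)
o1: d²=20 ≤ ρ²=44; F_rep = 13·(-2,-4)/20² = (-0.0650,-0.1300)
o2: d²=221 > ρ²=44 → inactive
o3: d²=226 > ρ²=44 → inactive
o4: d²=452 > ρ²=44 → inactive
F = F_att + ΣF_rep = (8.9350,18.8700)
p' = p + 1/10·F = (-6.1065,-10.1130)

Fx=8.9350 Fy=18.8700 x'=-6.1065 y'=-10.1130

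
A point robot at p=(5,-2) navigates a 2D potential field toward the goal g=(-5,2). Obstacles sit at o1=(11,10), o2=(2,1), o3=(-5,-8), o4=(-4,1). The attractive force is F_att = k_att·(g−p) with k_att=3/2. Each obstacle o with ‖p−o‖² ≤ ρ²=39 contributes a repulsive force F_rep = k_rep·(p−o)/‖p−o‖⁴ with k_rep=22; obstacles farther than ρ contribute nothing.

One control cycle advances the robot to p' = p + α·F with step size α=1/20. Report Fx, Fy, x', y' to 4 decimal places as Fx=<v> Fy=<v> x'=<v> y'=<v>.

Fx=-14.7963 Fy=5.7963 x'=4.2602 y'=-1.7102

F_att = 3/2·(g−p) = 3/2·(-10,4) = (-15.0000,6.0000)
o1: d²=180 > ρ²=39 → inactive
o2: d²=18 ≤ ρ²=39; F_rep = 22·(3,-3)/18² = (0.2037,-0.2037)
o3: d²=136 > ρ²=39 → inactive
o4: d²=90 > ρ²=39 → inactive
F = F_att + ΣF_rep = (-14.7963,5.7963)
p' = p + 1/20·F = (4.2602,-1.7102)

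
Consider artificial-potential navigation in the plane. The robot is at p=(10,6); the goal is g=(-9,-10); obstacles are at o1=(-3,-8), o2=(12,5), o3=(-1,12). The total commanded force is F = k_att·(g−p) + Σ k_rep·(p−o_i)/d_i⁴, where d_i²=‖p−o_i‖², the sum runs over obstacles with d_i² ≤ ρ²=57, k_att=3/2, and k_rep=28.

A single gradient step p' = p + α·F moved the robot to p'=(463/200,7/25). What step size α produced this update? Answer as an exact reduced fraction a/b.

F_att = 3/2·(g−p) = 3/2·(-19,-16) = (-28.5000,-24.0000)
o1: d²=365 > ρ²=57 → inactive
o2: d²=5 ≤ ρ²=57; F_rep = 28·(-2,1)/5² = (-2.2400,1.1200)
o3: d²=157 > ρ²=57 → inactive
F = F_att + ΣF_rep = (-30.7400,-22.8800)
Δp = p'−p = (-7.6850,-5.7200); α = Δx/Fx = (-1537/200) / (-1537/50) = 1/4
check: Δy/Fy = (-143/25) / (-572/25) = 1/4 ✓

α = 1/4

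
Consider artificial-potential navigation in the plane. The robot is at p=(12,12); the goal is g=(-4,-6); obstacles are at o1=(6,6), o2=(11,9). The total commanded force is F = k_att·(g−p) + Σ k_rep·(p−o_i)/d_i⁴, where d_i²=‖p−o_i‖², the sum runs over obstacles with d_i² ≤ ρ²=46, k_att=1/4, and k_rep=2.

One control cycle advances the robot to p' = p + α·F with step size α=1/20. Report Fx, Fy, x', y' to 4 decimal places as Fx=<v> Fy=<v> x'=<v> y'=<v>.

Fx=-3.9800 Fy=-4.4400 x'=11.8010 y'=11.7780

F_att = 1/4·(g−p) = 1/4·(-16,-18) = (-4.0000,-4.5000)
o1: d²=72 > ρ²=46 → inactive
o2: d²=10 ≤ ρ²=46; F_rep = 2·(1,3)/10² = (0.0200,0.0600)
F = F_att + ΣF_rep = (-3.9800,-4.4400)
p' = p + 1/20·F = (11.8010,11.7780)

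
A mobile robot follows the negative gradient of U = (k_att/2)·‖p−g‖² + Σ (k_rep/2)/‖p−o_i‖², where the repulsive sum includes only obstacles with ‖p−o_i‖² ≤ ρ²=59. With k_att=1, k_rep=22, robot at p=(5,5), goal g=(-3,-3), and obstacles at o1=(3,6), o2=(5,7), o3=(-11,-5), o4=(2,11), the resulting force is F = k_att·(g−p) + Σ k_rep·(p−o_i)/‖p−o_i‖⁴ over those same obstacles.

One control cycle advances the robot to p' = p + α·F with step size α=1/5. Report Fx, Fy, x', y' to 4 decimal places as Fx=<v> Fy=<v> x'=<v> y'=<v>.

F_att = 1·(g−p) = 1·(-8,-8) = (-8.0000,-8.0000)
o1: d²=5 ≤ ρ²=59; F_rep = 22·(2,-1)/5² = (1.7600,-0.8800)
o2: d²=4 ≤ ρ²=59; F_rep = 22·(0,-2)/4² = (0.0000,-2.7500)
o3: d²=356 > ρ²=59 → inactive
o4: d²=45 ≤ ρ²=59; F_rep = 22·(3,-6)/45² = (0.0326,-0.0652)
F = F_att + ΣF_rep = (-6.2074,-11.6952)
p' = p + 1/5·F = (3.7585,2.6610)

Fx=-6.2074 Fy=-11.6952 x'=3.7585 y'=2.6610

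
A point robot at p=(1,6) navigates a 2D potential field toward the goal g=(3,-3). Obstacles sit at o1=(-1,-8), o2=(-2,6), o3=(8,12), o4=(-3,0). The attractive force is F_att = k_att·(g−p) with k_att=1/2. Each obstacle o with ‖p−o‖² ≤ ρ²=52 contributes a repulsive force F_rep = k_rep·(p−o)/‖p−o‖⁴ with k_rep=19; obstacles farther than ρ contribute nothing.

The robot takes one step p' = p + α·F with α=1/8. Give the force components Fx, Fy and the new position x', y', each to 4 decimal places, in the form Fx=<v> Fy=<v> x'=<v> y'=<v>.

F_att = 1/2·(g−p) = 1/2·(2,-9) = (1.0000,-4.5000)
o1: d²=200 > ρ²=52 → inactive
o2: d²=9 ≤ ρ²=52; F_rep = 19·(3,0)/9² = (0.7037,0.0000)
o3: d²=85 > ρ²=52 → inactive
o4: d²=52 ≤ ρ²=52; F_rep = 19·(4,6)/52² = (0.0281,0.0422)
F = F_att + ΣF_rep = (1.7318,-4.4578)
p' = p + 1/8·F = (1.2165,5.4428)

Fx=1.7318 Fy=-4.4578 x'=1.2165 y'=5.4428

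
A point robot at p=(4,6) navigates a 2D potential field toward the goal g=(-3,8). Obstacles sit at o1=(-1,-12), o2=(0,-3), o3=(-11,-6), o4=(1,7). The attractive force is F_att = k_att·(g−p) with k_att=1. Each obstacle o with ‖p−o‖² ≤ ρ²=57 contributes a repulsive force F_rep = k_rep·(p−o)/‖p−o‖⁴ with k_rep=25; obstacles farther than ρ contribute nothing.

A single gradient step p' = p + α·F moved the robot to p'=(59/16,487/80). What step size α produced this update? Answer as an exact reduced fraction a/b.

F_att = 1·(g−p) = 1·(-7,2) = (-7.0000,2.0000)
o1: d²=349 > ρ²=57 → inactive
o2: d²=97 > ρ²=57 → inactive
o3: d²=369 > ρ²=57 → inactive
o4: d²=10 ≤ ρ²=57; F_rep = 25·(3,-1)/10² = (0.7500,-0.2500)
F = F_att + ΣF_rep = (-6.2500,1.7500)
Δp = p'−p = (-0.3125,0.0875); α = Δx/Fx = (-5/16) / (-25/4) = 1/20
check: Δy/Fy = (7/80) / (7/4) = 1/20 ✓

α = 1/20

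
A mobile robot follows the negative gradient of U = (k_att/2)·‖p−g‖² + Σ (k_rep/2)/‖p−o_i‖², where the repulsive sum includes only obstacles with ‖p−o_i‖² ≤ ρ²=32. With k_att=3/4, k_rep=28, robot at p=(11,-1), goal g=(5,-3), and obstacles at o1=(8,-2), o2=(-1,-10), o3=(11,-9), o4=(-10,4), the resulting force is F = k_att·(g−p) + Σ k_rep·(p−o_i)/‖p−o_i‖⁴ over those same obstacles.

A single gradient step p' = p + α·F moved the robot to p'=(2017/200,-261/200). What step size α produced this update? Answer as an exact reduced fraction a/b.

F_att = 3/4·(g−p) = 3/4·(-6,-2) = (-4.5000,-1.5000)
o1: d²=10 ≤ ρ²=32; F_rep = 28·(3,1)/10² = (0.8400,0.2800)
o2: d²=225 > ρ²=32 → inactive
o3: d²=64 > ρ²=32 → inactive
o4: d²=466 > ρ²=32 → inactive
F = F_att + ΣF_rep = (-3.6600,-1.2200)
Δp = p'−p = (-0.9150,-0.3050); α = Δx/Fx = (-183/200) / (-183/50) = 1/4
check: Δy/Fy = (-61/200) / (-61/50) = 1/4 ✓

α = 1/4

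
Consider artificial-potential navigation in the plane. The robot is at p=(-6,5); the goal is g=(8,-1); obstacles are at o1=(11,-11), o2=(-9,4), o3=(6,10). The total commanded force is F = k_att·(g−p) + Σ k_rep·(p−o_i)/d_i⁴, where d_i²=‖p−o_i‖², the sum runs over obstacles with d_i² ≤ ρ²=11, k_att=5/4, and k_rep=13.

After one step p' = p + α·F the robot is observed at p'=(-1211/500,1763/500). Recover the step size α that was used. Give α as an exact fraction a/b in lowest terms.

α = 1/5

F_att = 5/4·(g−p) = 5/4·(14,-6) = (17.5000,-7.5000)
o1: d²=545 > ρ²=11 → inactive
o2: d²=10 ≤ ρ²=11; F_rep = 13·(3,1)/10² = (0.3900,0.1300)
o3: d²=169 > ρ²=11 → inactive
F = F_att + ΣF_rep = (17.8900,-7.3700)
Δp = p'−p = (3.5780,-1.4740); α = Δx/Fx = (1789/500) / (1789/100) = 1/5
check: Δy/Fy = (-737/500) / (-737/100) = 1/5 ✓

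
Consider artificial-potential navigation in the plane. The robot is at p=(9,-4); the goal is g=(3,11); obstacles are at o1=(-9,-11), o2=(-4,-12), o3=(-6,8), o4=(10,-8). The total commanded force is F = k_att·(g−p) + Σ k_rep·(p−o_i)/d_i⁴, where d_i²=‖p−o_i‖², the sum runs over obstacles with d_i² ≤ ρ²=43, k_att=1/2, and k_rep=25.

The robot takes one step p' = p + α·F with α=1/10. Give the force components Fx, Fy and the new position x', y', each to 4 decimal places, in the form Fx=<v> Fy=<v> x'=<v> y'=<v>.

F_att = 1/2·(g−p) = 1/2·(-6,15) = (-3.0000,7.5000)
o1: d²=373 > ρ²=43 → inactive
o2: d²=233 > ρ²=43 → inactive
o3: d²=369 > ρ²=43 → inactive
o4: d²=17 ≤ ρ²=43; F_rep = 25·(-1,4)/17² = (-0.0865,0.3460)
F = F_att + ΣF_rep = (-3.0865,7.8460)
p' = p + 1/10·F = (8.6913,-3.2154)

Fx=-3.0865 Fy=7.8460 x'=8.6913 y'=-3.2154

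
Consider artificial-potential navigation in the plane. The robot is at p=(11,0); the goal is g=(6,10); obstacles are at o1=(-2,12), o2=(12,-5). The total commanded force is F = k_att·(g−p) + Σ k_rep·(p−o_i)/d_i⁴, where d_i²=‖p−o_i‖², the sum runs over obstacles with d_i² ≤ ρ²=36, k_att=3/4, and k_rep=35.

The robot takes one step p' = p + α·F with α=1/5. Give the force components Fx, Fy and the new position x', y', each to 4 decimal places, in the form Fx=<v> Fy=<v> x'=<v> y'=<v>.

Fx=-3.8018 Fy=7.7589 x'=10.2396 y'=1.5518

F_att = 3/4·(g−p) = 3/4·(-5,10) = (-3.7500,7.5000)
o1: d²=313 > ρ²=36 → inactive
o2: d²=26 ≤ ρ²=36; F_rep = 35·(-1,5)/26² = (-0.0518,0.2589)
F = F_att + ΣF_rep = (-3.8018,7.7589)
p' = p + 1/5·F = (10.2396,1.5518)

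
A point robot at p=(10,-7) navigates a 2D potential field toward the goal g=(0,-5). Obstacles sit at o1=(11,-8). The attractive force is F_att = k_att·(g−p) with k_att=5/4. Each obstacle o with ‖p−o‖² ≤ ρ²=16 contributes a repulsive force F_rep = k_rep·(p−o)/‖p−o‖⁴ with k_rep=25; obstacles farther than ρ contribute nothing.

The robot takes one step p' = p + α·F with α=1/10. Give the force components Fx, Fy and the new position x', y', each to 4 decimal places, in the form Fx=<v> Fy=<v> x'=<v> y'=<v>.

Fx=-18.7500 Fy=8.7500 x'=8.1250 y'=-6.1250

F_att = 5/4·(g−p) = 5/4·(-10,2) = (-12.5000,2.5000)
o1: d²=2 ≤ ρ²=16; F_rep = 25·(-1,1)/2² = (-6.2500,6.2500)
F = F_att + ΣF_rep = (-18.7500,8.7500)
p' = p + 1/10·F = (8.1250,-6.1250)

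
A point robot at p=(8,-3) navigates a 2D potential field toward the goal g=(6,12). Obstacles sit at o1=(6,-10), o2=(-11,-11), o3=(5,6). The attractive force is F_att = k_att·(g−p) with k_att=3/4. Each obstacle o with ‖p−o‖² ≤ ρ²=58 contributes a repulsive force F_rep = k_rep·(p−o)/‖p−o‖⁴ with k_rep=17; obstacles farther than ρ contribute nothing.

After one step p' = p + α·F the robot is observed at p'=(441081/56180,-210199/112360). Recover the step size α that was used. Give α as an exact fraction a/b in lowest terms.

α = 1/10

F_att = 3/4·(g−p) = 3/4·(-2,15) = (-1.5000,11.2500)
o1: d²=53 ≤ ρ²=58; F_rep = 17·(2,7)/53² = (0.0121,0.0424)
o2: d²=425 > ρ²=58 → inactive
o3: d²=90 > ρ²=58 → inactive
F = F_att + ΣF_rep = (-1.4879,11.2924)
Δp = p'−p = (-0.1488,1.1292); α = Δx/Fx = (-8359/56180) / (-8359/5618) = 1/10
check: Δy/Fy = (126881/112360) / (126881/11236) = 1/10 ✓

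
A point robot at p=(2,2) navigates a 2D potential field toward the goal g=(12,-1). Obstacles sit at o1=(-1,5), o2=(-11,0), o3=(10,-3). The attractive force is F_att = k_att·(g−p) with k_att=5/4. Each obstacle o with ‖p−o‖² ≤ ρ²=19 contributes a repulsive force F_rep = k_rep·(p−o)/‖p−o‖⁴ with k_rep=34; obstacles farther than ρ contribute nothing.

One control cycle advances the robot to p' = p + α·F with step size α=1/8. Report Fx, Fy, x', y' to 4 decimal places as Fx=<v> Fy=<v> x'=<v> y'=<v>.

Fx=12.8148 Fy=-4.0648 x'=3.6019 y'=1.4919

F_att = 5/4·(g−p) = 5/4·(10,-3) = (12.5000,-3.7500)
o1: d²=18 ≤ ρ²=19; F_rep = 34·(3,-3)/18² = (0.3148,-0.3148)
o2: d²=173 > ρ²=19 → inactive
o3: d²=89 > ρ²=19 → inactive
F = F_att + ΣF_rep = (12.8148,-4.0648)
p' = p + 1/8·F = (3.6019,1.4919)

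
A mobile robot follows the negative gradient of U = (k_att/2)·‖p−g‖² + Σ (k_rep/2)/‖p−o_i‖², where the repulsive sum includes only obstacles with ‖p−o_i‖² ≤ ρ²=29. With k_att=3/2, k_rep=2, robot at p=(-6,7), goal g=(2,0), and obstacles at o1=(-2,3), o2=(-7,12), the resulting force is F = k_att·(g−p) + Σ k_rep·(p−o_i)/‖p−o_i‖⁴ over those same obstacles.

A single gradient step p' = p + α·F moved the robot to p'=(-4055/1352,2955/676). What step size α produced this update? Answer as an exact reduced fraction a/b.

α = 1/4

F_att = 3/2·(g−p) = 3/2·(8,-7) = (12.0000,-10.5000)
o1: d²=32 > ρ²=29 → inactive
o2: d²=26 ≤ ρ²=29; F_rep = 2·(1,-5)/26² = (0.0030,-0.0148)
F = F_att + ΣF_rep = (12.0030,-10.5148)
Δp = p'−p = (3.0007,-2.6287); α = Δx/Fx = (4057/1352) / (4057/338) = 1/4
check: Δy/Fy = (-1777/676) / (-1777/169) = 1/4 ✓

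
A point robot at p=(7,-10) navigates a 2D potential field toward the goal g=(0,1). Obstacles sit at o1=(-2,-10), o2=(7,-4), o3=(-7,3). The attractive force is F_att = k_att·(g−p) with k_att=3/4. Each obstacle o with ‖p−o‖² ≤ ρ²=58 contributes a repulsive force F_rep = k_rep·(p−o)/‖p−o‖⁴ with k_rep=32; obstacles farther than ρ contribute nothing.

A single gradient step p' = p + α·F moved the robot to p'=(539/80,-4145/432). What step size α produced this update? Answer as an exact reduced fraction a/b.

F_att = 3/4·(g−p) = 3/4·(-7,11) = (-5.2500,8.2500)
o1: d²=81 > ρ²=58 → inactive
o2: d²=36 ≤ ρ²=58; F_rep = 32·(0,-6)/36² = (0.0000,-0.1481)
o3: d²=365 > ρ²=58 → inactive
F = F_att + ΣF_rep = (-5.2500,8.1019)
Δp = p'−p = (-0.2625,0.4051); α = Δx/Fx = (-21/80) / (-21/4) = 1/20
check: Δy/Fy = (175/432) / (875/108) = 1/20 ✓

α = 1/20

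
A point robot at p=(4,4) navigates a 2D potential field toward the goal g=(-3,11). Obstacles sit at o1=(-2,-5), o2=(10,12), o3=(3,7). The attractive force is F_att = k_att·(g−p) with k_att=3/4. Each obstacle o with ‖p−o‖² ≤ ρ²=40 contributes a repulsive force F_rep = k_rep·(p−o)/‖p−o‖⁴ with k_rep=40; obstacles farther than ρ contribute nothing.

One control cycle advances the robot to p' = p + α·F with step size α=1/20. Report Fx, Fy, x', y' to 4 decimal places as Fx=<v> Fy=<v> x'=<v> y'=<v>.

F_att = 3/4·(g−p) = 3/4·(-7,7) = (-5.2500,5.2500)
o1: d²=117 > ρ²=40 → inactive
o2: d²=100 > ρ²=40 → inactive
o3: d²=10 ≤ ρ²=40; F_rep = 40·(1,-3)/10² = (0.4000,-1.2000)
F = F_att + ΣF_rep = (-4.8500,4.0500)
p' = p + 1/20·F = (3.7575,4.2025)

Fx=-4.8500 Fy=4.0500 x'=3.7575 y'=4.2025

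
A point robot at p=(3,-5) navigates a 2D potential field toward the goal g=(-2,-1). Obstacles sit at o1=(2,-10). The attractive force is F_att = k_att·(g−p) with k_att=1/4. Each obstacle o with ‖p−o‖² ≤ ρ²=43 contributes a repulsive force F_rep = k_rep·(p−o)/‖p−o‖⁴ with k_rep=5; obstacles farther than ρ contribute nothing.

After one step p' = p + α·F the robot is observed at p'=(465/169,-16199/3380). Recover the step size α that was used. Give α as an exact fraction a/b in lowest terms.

F_att = 1/4·(g−p) = 1/4·(-5,4) = (-1.2500,1.0000)
o1: d²=26 ≤ ρ²=43; F_rep = 5·(1,5)/26² = (0.0074,0.0370)
F = F_att + ΣF_rep = (-1.2426,1.0370)
Δp = p'−p = (-0.2485,0.2074); α = Δx/Fx = (-42/169) / (-210/169) = 1/5
check: Δy/Fy = (701/3380) / (701/676) = 1/5 ✓

α = 1/5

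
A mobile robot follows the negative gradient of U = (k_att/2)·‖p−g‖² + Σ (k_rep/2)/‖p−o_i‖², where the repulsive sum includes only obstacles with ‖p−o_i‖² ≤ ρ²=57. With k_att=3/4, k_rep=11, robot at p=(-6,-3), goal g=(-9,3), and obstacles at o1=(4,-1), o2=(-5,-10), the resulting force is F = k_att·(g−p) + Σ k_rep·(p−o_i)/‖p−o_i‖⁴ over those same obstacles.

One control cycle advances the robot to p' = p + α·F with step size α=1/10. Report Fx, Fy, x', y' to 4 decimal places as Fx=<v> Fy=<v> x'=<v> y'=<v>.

Fx=-2.2544 Fy=4.5308 x'=-6.2254 y'=-2.5469

F_att = 3/4·(g−p) = 3/4·(-3,6) = (-2.2500,4.5000)
o1: d²=104 > ρ²=57 → inactive
o2: d²=50 ≤ ρ²=57; F_rep = 11·(-1,7)/50² = (-0.0044,0.0308)
F = F_att + ΣF_rep = (-2.2544,4.5308)
p' = p + 1/10·F = (-6.2254,-2.5469)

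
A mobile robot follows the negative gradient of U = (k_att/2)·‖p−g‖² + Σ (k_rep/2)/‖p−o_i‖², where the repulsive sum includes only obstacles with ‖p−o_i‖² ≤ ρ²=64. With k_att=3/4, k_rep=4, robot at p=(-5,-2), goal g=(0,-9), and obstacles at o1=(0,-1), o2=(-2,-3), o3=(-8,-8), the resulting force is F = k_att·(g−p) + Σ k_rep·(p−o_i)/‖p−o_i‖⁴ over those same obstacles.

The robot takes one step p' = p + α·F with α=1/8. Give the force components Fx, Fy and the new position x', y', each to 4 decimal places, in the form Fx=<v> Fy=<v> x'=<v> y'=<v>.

F_att = 3/4·(g−p) = 3/4·(5,-7) = (3.7500,-5.2500)
o1: d²=26 ≤ ρ²=64; F_rep = 4·(-5,-1)/26² = (-0.0296,-0.0059)
o2: d²=10 ≤ ρ²=64; F_rep = 4·(-3,1)/10² = (-0.1200,0.0400)
o3: d²=45 ≤ ρ²=64; F_rep = 4·(3,6)/45² = (0.0059,0.0119)
F = F_att + ΣF_rep = (3.6063,-5.2041)
p' = p + 1/8·F = (-4.5492,-2.6505)

Fx=3.6063 Fy=-5.2041 x'=-4.5492 y'=-2.6505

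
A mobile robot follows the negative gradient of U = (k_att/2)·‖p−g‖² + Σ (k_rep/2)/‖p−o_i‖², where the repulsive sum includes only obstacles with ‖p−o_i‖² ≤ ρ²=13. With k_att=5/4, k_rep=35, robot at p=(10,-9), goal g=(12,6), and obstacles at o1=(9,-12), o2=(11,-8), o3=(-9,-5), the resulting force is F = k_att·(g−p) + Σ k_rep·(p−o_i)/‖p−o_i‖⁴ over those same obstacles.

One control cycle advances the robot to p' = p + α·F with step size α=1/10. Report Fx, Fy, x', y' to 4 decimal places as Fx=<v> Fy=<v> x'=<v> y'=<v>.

F_att = 5/4·(g−p) = 5/4·(2,15) = (2.5000,18.7500)
o1: d²=10 ≤ ρ²=13; F_rep = 35·(1,3)/10² = (0.3500,1.0500)
o2: d²=2 ≤ ρ²=13; F_rep = 35·(-1,-1)/2² = (-8.7500,-8.7500)
o3: d²=377 > ρ²=13 → inactive
F = F_att + ΣF_rep = (-5.9000,11.0500)
p' = p + 1/10·F = (9.4100,-7.8950)

Fx=-5.9000 Fy=11.0500 x'=9.4100 y'=-7.8950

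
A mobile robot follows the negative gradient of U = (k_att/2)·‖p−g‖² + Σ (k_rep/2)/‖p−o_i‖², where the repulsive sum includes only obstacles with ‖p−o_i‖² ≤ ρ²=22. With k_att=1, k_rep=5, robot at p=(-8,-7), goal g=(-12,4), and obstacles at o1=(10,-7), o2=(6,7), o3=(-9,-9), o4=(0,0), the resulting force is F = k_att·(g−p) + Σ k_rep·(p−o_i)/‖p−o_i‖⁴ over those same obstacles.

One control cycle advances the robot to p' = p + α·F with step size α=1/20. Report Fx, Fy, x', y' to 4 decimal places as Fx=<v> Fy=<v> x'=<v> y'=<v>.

Fx=-3.8000 Fy=11.4000 x'=-8.1900 y'=-6.4300

F_att = 1·(g−p) = 1·(-4,11) = (-4.0000,11.0000)
o1: d²=324 > ρ²=22 → inactive
o2: d²=392 > ρ²=22 → inactive
o3: d²=5 ≤ ρ²=22; F_rep = 5·(1,2)/5² = (0.2000,0.4000)
o4: d²=113 > ρ²=22 → inactive
F = F_att + ΣF_rep = (-3.8000,11.4000)
p' = p + 1/20·F = (-8.1900,-6.4300)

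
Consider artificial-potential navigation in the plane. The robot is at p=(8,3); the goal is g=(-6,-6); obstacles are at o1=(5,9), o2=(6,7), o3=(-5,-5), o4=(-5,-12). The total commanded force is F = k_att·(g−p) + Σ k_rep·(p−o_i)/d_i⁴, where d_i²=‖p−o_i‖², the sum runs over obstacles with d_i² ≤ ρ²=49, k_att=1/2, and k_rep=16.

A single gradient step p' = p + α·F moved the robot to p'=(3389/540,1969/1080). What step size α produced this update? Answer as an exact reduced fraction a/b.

F_att = 1/2·(g−p) = 1/2·(-14,-9) = (-7.0000,-4.5000)
o1: d²=45 ≤ ρ²=49; F_rep = 16·(3,-6)/45² = (0.0237,-0.0474)
o2: d²=20 ≤ ρ²=49; F_rep = 16·(2,-4)/20² = (0.0800,-0.1600)
o3: d²=233 > ρ²=49 → inactive
o4: d²=394 > ρ²=49 → inactive
F = F_att + ΣF_rep = (-6.8963,-4.7074)
Δp = p'−p = (-1.7241,-1.1769); α = Δx/Fx = (-931/540) / (-931/135) = 1/4
check: Δy/Fy = (-1271/1080) / (-1271/270) = 1/4 ✓

α = 1/4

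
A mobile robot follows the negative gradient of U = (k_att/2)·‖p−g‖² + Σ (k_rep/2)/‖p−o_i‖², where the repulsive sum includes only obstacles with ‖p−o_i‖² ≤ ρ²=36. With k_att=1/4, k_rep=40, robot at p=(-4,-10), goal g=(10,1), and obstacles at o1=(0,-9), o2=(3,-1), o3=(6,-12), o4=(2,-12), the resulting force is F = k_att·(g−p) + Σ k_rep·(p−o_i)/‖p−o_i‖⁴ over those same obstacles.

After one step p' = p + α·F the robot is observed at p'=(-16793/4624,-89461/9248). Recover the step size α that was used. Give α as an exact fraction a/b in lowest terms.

α = 1/8

F_att = 1/4·(g−p) = 1/4·(14,11) = (3.5000,2.7500)
o1: d²=17 ≤ ρ²=36; F_rep = 40·(-4,-1)/17² = (-0.5536,-0.1384)
o2: d²=130 > ρ²=36 → inactive
o3: d²=104 > ρ²=36 → inactive
o4: d²=40 > ρ²=36 → inactive
F = F_att + ΣF_rep = (2.9464,2.6116)
Δp = p'−p = (0.3683,0.3264); α = Δx/Fx = (1703/4624) / (1703/578) = 1/8
check: Δy/Fy = (3019/9248) / (3019/1156) = 1/8 ✓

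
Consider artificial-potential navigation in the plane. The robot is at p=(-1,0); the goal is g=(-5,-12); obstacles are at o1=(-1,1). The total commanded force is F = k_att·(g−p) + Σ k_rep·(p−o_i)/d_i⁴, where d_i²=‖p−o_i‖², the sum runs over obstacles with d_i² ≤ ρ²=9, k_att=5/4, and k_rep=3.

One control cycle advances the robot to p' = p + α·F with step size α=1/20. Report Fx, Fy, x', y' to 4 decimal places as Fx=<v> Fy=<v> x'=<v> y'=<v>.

Fx=-5.0000 Fy=-18.0000 x'=-1.2500 y'=-0.9000

F_att = 5/4·(g−p) = 5/4·(-4,-12) = (-5.0000,-15.0000)
o1: d²=1 ≤ ρ²=9; F_rep = 3·(0,-1)/1² = (0.0000,-3.0000)
F = F_att + ΣF_rep = (-5.0000,-18.0000)
p' = p + 1/20·F = (-1.2500,-0.9000)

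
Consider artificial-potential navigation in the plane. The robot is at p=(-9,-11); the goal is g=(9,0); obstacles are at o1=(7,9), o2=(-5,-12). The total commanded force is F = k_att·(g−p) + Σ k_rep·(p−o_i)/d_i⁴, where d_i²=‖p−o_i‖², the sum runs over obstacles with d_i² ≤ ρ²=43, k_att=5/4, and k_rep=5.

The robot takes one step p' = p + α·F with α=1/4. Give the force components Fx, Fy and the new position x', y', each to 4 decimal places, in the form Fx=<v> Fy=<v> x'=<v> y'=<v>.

Fx=22.4308 Fy=13.7673 x'=-3.3923 y'=-7.5582

F_att = 5/4·(g−p) = 5/4·(18,11) = (22.5000,13.7500)
o1: d²=656 > ρ²=43 → inactive
o2: d²=17 ≤ ρ²=43; F_rep = 5·(-4,1)/17² = (-0.0692,0.0173)
F = F_att + ΣF_rep = (22.4308,13.7673)
p' = p + 1/4·F = (-3.3923,-7.5582)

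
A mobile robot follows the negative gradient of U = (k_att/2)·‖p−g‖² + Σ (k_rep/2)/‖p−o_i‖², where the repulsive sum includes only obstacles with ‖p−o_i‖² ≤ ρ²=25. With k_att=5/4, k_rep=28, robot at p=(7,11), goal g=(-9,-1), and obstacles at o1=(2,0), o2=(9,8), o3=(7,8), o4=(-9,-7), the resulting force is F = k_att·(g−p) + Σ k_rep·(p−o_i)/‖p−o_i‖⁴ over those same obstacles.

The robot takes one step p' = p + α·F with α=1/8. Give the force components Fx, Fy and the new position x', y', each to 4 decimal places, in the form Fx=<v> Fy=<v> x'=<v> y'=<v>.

Fx=-20.3314 Fy=-13.4659 x'=4.4586 y'=9.3168

F_att = 5/4·(g−p) = 5/4·(-16,-12) = (-20.0000,-15.0000)
o1: d²=146 > ρ²=25 → inactive
o2: d²=13 ≤ ρ²=25; F_rep = 28·(-2,3)/13² = (-0.3314,0.4970)
o3: d²=9 ≤ ρ²=25; F_rep = 28·(0,3)/9² = (0.0000,1.0370)
o4: d²=580 > ρ²=25 → inactive
F = F_att + ΣF_rep = (-20.3314,-13.4659)
p' = p + 1/8·F = (4.4586,9.3168)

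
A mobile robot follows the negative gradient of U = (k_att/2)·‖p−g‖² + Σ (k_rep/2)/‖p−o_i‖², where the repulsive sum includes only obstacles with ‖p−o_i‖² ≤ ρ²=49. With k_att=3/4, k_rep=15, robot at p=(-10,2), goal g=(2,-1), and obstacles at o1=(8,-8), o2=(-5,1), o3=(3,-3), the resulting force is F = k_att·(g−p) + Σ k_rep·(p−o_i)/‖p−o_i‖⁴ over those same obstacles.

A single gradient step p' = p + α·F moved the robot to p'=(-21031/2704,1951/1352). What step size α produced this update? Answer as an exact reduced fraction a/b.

F_att = 3/4·(g−p) = 3/4·(12,-3) = (9.0000,-2.2500)
o1: d²=424 > ρ²=49 → inactive
o2: d²=26 ≤ ρ²=49; F_rep = 15·(-5,1)/26² = (-0.1109,0.0222)
o3: d²=194 > ρ²=49 → inactive
F = F_att + ΣF_rep = (8.8891,-2.2278)
Δp = p'−p = (2.2223,-0.5570); α = Δx/Fx = (6009/2704) / (6009/676) = 1/4
check: Δy/Fy = (-753/1352) / (-753/338) = 1/4 ✓

α = 1/4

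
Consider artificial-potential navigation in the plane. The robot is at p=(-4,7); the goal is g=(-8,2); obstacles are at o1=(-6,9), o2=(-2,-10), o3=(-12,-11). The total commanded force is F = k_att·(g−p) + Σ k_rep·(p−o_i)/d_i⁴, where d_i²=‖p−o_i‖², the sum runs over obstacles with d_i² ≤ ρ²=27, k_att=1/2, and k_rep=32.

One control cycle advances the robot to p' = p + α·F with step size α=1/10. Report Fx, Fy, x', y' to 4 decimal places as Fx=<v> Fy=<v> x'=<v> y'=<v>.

Fx=-1.0000 Fy=-3.5000 x'=-4.1000 y'=6.6500

F_att = 1/2·(g−p) = 1/2·(-4,-5) = (-2.0000,-2.5000)
o1: d²=8 ≤ ρ²=27; F_rep = 32·(2,-2)/8² = (1.0000,-1.0000)
o2: d²=293 > ρ²=27 → inactive
o3: d²=388 > ρ²=27 → inactive
F = F_att + ΣF_rep = (-1.0000,-3.5000)
p' = p + 1/10·F = (-4.1000,6.6500)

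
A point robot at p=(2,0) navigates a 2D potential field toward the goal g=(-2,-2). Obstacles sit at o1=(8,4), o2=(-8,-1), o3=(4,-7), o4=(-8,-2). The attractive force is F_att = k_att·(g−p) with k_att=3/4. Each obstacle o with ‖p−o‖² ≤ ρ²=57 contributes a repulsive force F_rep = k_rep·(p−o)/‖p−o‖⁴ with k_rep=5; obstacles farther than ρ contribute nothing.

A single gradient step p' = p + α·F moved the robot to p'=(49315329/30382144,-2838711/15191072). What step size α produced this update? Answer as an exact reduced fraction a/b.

F_att = 3/4·(g−p) = 3/4·(-4,-2) = (-3.0000,-1.5000)
o1: d²=52 ≤ ρ²=57; F_rep = 5·(-6,-4)/52² = (-0.0111,-0.0074)
o2: d²=101 > ρ²=57 → inactive
o3: d²=53 ≤ ρ²=57; F_rep = 5·(-2,7)/53² = (-0.0036,0.0125)
o4: d²=104 > ρ²=57 → inactive
F = F_att + ΣF_rep = (-3.0147,-1.4949)
Δp = p'−p = (-0.3768,-0.1869); α = Δx/Fx = (-11448959/30382144) / (-11448959/3797768) = 1/8
check: Δy/Fy = (-2838711/15191072) / (-2838711/1898884) = 1/8 ✓

α = 1/8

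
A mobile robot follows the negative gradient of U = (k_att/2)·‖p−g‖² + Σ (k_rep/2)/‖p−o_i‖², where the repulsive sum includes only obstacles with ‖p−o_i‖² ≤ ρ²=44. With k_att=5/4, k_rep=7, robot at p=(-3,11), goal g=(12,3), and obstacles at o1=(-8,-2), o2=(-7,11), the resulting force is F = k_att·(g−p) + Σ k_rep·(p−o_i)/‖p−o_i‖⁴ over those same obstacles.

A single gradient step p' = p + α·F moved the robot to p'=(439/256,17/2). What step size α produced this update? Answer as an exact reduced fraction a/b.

α = 1/4

F_att = 5/4·(g−p) = 5/4·(15,-8) = (18.7500,-10.0000)
o1: d²=194 > ρ²=44 → inactive
o2: d²=16 ≤ ρ²=44; F_rep = 7·(4,0)/16² = (0.1094,0.0000)
F = F_att + ΣF_rep = (18.8594,-10.0000)
Δp = p'−p = (4.7148,-2.5000); α = Δx/Fx = (1207/256) / (1207/64) = 1/4
check: Δy/Fy = (-5/2) / (-10) = 1/4 ✓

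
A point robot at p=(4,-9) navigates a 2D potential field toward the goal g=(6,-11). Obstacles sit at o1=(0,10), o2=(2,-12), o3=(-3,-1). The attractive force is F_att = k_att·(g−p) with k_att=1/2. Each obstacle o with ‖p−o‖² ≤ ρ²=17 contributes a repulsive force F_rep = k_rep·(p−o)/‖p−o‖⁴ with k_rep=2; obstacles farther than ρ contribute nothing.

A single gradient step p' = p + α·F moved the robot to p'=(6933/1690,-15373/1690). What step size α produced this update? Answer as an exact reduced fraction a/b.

α = 1/10

F_att = 1/2·(g−p) = 1/2·(2,-2) = (1.0000,-1.0000)
o1: d²=377 > ρ²=17 → inactive
o2: d²=13 ≤ ρ²=17; F_rep = 2·(2,3)/13² = (0.0237,0.0355)
o3: d²=113 > ρ²=17 → inactive
F = F_att + ΣF_rep = (1.0237,-0.9645)
Δp = p'−p = (0.1024,-0.0964); α = Δx/Fx = (173/1690) / (173/169) = 1/10
check: Δy/Fy = (-163/1690) / (-163/169) = 1/10 ✓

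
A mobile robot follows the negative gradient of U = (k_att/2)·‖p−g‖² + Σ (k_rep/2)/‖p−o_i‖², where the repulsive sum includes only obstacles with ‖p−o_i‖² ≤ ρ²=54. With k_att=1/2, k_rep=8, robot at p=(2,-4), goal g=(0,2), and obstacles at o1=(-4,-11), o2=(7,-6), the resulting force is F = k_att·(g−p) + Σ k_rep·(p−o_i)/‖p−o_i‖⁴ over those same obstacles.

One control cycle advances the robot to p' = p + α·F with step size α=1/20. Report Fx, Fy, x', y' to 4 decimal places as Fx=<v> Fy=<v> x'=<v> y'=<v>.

Fx=-1.0476 Fy=3.0190 x'=1.9476 y'=-3.8490

F_att = 1/2·(g−p) = 1/2·(-2,6) = (-1.0000,3.0000)
o1: d²=85 > ρ²=54 → inactive
o2: d²=29 ≤ ρ²=54; F_rep = 8·(-5,2)/29² = (-0.0476,0.0190)
F = F_att + ΣF_rep = (-1.0476,3.0190)
p' = p + 1/20·F = (1.9476,-3.8490)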